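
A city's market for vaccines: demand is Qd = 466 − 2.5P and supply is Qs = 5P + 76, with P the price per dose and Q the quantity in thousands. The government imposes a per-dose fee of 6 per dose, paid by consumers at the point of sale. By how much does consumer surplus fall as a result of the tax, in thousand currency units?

Consumer surplus falls by 1324 thousand.

Before the tax: set 466 − 2.5P = 5P + 76 → P* = 52, Q* = 336.
With the tax collected from consumers, demand (in seller-price terms) shifts: Qd = 466 − 2.5(P + 6).
Solving gives Q = 326 with consumers paying 56 and sellers receiving 50 (the 6 wedge).
ΔCS is the trapezoid between Q = 326 and Q = 336 of height 4: ½ · (336 + 326) · 4 = 1324.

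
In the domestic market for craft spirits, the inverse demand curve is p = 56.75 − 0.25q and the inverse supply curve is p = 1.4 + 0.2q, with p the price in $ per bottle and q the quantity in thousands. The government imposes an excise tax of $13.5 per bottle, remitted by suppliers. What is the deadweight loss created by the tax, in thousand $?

Rewrite in direct form: qd = 227 − 4p and qs = 5p − 7.
Without the tax, 227 − 4p = 5p − 7 gives 9p = 234, so p* = $26 and q* = 123.
With the tax collected from suppliers, supply shifts: qs = 5(p − 13.5) − 7.
New equilibrium: buyers pay $33.5, suppliers receive $20, q = 93. (Wedge: pb − ps = 13.5.)
Quantity falls by |ΔQ| = |123 − 93| = 30.
DWL = ½ · t · |ΔQ| = ½ · 13.5 · 30 = $202.5.

Deadweight loss = $202.5 thousand.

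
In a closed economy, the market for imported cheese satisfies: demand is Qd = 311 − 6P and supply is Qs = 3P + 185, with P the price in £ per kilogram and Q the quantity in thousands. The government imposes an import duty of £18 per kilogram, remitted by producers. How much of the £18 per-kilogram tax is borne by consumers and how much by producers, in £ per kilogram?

Consumers bear £6 per kilogram; producers bear £12 per kilogram.

Before the tax: set 311 − 6P = 3P + 185 → P* = £14, Q* = 227.
With the tax collected from producers, supply shifts: Qs = 3(P − 18) + 185.
Solving gives Q = 191 with consumers paying £20 and producers receiving £2 (the £18 wedge).
Burden on consumers: £6; on producers: £12. (They sum to £18.)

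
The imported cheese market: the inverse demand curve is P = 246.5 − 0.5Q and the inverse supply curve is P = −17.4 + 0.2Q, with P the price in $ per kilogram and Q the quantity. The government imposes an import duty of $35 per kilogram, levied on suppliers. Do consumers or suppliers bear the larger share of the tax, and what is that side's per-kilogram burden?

Consumers bear the larger share: $25 per kilogram.

Rewrite in direct form: Qd = 493 − 2P and Qs = 5P + 87.
Without the tax, 493 − 2P = 5P + 87 gives 7P = 406, so P* = $58 and Q* = 377.
With the tax collected from suppliers, supply shifts: Qs = 5(P − 35) + 87.
Solving gives Q = 327 with consumers paying $83 and suppliers receiving $48 (the $35 wedge).
Per-kilogram burden: consumers $25, suppliers $10.
Consumers take the larger share because demand is less price-elastic here (demand slope 2 vs supply slope 5).
The less price-elastic side of the market bears the larger share of a per-unit tax.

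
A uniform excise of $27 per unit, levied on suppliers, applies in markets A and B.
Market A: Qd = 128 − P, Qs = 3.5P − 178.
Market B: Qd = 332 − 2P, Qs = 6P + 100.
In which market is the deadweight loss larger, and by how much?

Market B, by $263.25.

Market A: pre-tax P* = $68, Q* = 60; post-tax Q = 39; deadweight loss = $283.5.
Market B: pre-tax P* = $29, Q* = 274; post-tax Q = 233.5; deadweight loss = $546.75.
Difference: $283.5 vs $546.75 → market B is larger by $263.25.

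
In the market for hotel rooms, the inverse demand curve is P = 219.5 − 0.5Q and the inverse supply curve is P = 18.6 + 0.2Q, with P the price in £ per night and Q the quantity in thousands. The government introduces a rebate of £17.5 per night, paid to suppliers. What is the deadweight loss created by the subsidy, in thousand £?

Rewrite in direct form: Qd = 439 − 2P and Qs = 5P − 93.
Without the subsidy, 439 − 2P = 5P − 93 gives 7P = 532, so P* = £76 and Q* = 287.
With a per-unit subsidy paid to suppliers, each receives P + 17.5 per unit sold, so supply becomes Qs = 5(P + 17.5) − 93.
Solving gives Q = 312 with buyers paying £63.5 and suppliers receiving £81 (the £17.5 wedge).
Quantity rises by |ΔQ| = |287 − 312| = 25.
DWL = ½ · t · |ΔQ| = ½ · 17.5 · 25 = £218.75.

Deadweight loss = £218.75 thousand.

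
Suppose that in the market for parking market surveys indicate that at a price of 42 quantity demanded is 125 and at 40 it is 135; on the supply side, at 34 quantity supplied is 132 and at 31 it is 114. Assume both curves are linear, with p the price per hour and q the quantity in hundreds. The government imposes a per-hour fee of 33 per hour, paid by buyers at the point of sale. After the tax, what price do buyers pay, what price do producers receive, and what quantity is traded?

Buyers pay 55; producers receive 22; quantity = 60.

Demand slope: (135 − 125)/(40 − 42) = -5, so qd = 335 − 5p.
Supply slope: (114 − 132)/(31 − 34) = 6, so qs = 6p − 72.
Before the tax: set 335 − 5p = 6p − 72 → p* = 37, q* = 150.
With the tax collected from buyers, demand (in seller-price terms) shifts: qd = 335 − 5(p + 33).
New equilibrium: buyers pay 55, producers receive 22, q = 60. (Wedge: pb − ps = 33.)
The less price-elastic side of the market bears the larger share of a per-unit tax.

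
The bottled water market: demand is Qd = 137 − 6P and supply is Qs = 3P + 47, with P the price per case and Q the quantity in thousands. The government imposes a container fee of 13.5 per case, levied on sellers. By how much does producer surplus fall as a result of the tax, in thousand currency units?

Before the tax: set 137 − 6P = 3P + 47 → P* = 10, Q* = 77.
With the tax collected from sellers, supply shifts: Qs = 3(P − 13.5) + 47.
New equilibrium: buyers pay 14.5, sellers receive 1, Q = 50. (Wedge: Pb − Ps = 13.5.)
ΔPS is the trapezoid between Q = 50 and Q = 77 of height 9: ½ · (77 + 50) · 9 = 571.5.

Producer surplus falls by 571.5 thousand.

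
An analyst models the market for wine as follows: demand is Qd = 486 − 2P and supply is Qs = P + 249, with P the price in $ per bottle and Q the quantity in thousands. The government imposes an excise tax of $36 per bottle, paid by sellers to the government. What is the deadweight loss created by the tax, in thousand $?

Before the tax: set 486 − 2P = P + 249 → P* = $79, Q* = 328.
With the tax collected from sellers, supply shifts: Qs = (P − 36) + 249.
Solving gives Q = 304 with buyers paying $91 and sellers receiving $55 (the $36 wedge).
Quantity falls by |ΔQ| = |328 − 304| = 24.
DWL = ½ · t · |ΔQ| = ½ · 36 · 24 = $432.

Deadweight loss = $432 thousand.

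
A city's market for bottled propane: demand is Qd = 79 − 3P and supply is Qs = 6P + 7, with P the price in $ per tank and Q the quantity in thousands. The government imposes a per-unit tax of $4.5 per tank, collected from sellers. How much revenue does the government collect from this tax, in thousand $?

Tax revenue = $207 thousand.

Without the tax, 79 − 3P = 6P + 7 gives 9P = 72, so P* = $8 and Q* = 55.
With the tax collected from sellers, supply shifts: Qs = 6(P − 4.5) + 7.
Solving gives Q = 46 with consumers paying $11 and sellers receiving $6.5 (the $4.5 wedge).
Revenue = t · Q = 4.5 · 46 = $207.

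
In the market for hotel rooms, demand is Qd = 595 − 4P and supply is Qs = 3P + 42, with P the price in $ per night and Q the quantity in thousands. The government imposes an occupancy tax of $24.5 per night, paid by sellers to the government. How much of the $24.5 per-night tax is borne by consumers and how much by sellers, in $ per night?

Without the tax, 595 − 4P = 3P + 42 gives 7P = 553, so P* = $79 and Q* = 279.
With the tax collected from sellers, supply shifts: Qs = 3(P − 24.5) + 42.
Solving gives Q = 237 with consumers paying $89.5 and sellers receiving $65 (the $24.5 wedge).
Burden on consumers: $10.5; on sellers: $14. (They sum to $24.5.)

Consumers bear $10.5 per night; sellers bear $14 per night.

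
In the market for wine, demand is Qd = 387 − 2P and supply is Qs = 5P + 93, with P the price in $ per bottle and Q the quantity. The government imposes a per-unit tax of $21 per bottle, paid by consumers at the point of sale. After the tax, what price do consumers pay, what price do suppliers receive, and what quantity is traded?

Without the tax, 387 − 2P = 5P + 93 gives 7P = 294, so P* = $42 and Q* = 303.
With the tax collected from consumers, demand (in seller-price terms) shifts: Qd = 387 − 2(P + 21).
Solving gives Q = 273 with consumers paying $57 and suppliers receiving $36 (the $21 wedge).

Consumers pay $57; suppliers receive $36; quantity = 273.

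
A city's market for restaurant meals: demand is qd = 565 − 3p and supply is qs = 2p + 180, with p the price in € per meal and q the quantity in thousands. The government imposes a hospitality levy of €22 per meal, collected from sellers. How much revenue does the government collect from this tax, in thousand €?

Tax revenue = €6767.2 thousand.

Before the tax: set 565 − 3p = 2p + 180 → p* = €77, q* = 334.
With the tax collected from sellers, supply shifts: qs = 2(p − 22) + 180.
New equilibrium: consumers pay €85.8, sellers receive €63.8, q = 307.6. (Wedge: pb − ps = 22.)
Revenue = t · Q = 22 · 307.6 = €6767.2.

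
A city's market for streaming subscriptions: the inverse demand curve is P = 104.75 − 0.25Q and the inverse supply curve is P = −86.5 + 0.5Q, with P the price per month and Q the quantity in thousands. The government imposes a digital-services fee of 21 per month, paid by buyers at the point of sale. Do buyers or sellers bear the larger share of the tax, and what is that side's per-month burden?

Inverting to Q(P) form: Qd = 419 − 4P; Qs = 2P + 173.
Without the tax, 419 − 4P = 2P + 173 gives 6P = 246, so P* = 41 and Q* = 255.
With the tax collected from buyers, demand (in seller-price terms) shifts: Qd = 419 − 4(P + 21).
Solving gives Q = 227 with buyers paying 48 and sellers receiving 27 (the 21 wedge).
Per-month burden: buyers 7, sellers 14.
Sellers take the larger share because supply is less price-elastic here (demand slope 4 vs supply slope 2).
The less price-elastic side of the market bears the larger share of a per-unit tax.

Sellers bear the larger share: 14 per month.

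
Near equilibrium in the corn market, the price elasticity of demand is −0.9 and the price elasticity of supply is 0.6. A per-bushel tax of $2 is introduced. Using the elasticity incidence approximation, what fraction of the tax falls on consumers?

Incidence ratio: consumers' share ≈ εs / (εs + |εd|) = 0.6 / (0.6 + 0.9) = 0.4.
Supply is the less elastic side, so consumers bear the smaller share.

Consumers' share ≈ 0.4.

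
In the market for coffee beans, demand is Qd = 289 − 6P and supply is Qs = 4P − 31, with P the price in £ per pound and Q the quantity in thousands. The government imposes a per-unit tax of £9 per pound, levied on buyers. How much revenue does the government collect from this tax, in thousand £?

Tax revenue = £678.6 thousand.

Before the tax: set 289 − 6P = 4P − 31 → P* = £32, Q* = 97.
With the tax collected from buyers, demand (in seller-price terms) shifts: Qd = 289 − 6(P + 9).
New equilibrium: buyers pay £35.6, sellers receive £26.6, Q = 75.4. (Wedge: Pb − Ps = 9.)
Revenue = t · Q = 9 · 75.4 = £678.6.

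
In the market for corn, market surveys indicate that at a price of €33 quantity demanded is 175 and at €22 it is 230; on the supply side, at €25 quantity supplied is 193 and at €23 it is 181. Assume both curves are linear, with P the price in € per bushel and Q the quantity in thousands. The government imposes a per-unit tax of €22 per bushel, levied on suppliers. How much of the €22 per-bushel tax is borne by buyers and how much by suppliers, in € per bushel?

Buyers bear €12 per bushel; suppliers bear €10 per bushel.

Demand slope: (230 − 175)/(22 − 33) = -5, so Qd = 340 − 5P.
Supply slope: (181 − 193)/(23 − 25) = 6, so Qs = 6P + 43.
Without the tax, 340 − 5P = 6P + 43 gives 11P = 297, so P* = €27 and Q* = 205.
With the tax collected from suppliers, supply shifts: Qs = 6(P − 22) + 43.
New equilibrium: buyers pay €39, suppliers receive €17, Q = 145. (Wedge: Pb − Ps = 22.)
Burden on buyers: €12; on suppliers: €10. (They sum to €22.)
The less price-elastic side of the market bears the larger share of a per-unit tax.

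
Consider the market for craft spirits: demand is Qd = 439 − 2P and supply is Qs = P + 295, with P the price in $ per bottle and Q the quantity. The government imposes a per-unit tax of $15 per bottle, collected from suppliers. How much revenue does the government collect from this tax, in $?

Tax revenue = $4995.

Without the tax, 439 − 2P = P + 295 gives 3P = 144, so P* = $48 and Q* = 343.
With the tax collected from suppliers, supply shifts: Qs = (P − 15) + 295.
New equilibrium: buyers pay $53, suppliers receive $38, Q = 333. (Wedge: Pb − Ps = 15.)
Revenue = t · Q = 15 · 333 = $4995.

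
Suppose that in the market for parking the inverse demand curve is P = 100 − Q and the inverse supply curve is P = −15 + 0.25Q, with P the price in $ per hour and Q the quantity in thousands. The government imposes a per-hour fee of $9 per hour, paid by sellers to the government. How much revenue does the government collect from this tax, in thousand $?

Tax revenue = $763.2 thousand.

Inverting to Q(P) form: Qd = 100 − P; Qs = 4P + 60.
Without the tax, 100 − P = 4P + 60 gives 5P = 40, so P* = $8 and Q* = 92.
With the tax collected from sellers, supply shifts: Qs = 4(P − 9) + 60.
New equilibrium: buyers pay $15.2, sellers receive $6.2, Q = 84.8. (Wedge: Pb − Ps = 9.)
Revenue = t · Q = 9 · 84.8 = $763.2.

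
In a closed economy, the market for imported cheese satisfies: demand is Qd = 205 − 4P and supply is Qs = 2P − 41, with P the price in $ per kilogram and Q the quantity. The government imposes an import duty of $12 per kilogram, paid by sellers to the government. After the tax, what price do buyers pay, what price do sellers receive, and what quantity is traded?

Buyers pay $45; sellers receive $33; quantity = 25.

Before the tax: set 205 − 4P = 2P − 41 → P* = $41, Q* = 41.
With the tax collected from sellers, supply shifts: Qs = 2(P − 12) − 41.
Solving gives Q = 25 with buyers paying $45 and sellers receiving $33 (the $12 wedge).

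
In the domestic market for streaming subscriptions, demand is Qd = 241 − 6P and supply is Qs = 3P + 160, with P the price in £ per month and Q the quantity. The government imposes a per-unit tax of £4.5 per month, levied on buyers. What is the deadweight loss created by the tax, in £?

Without the tax, 241 − 6P = 3P + 160 gives 9P = 81, so P* = £9 and Q* = 187.
With the tax collected from buyers, demand (in seller-price terms) shifts: Qd = 241 − 6(P + 4.5).
Solving gives Q = 178 with buyers paying £10.5 and producers receiving £6 (the £4.5 wedge).
Quantity falls by |ΔQ| = |187 − 178| = 9.
DWL = ½ · t · |ΔQ| = ½ · 4.5 · 9 = £20.25.

Deadweight loss = £20.25.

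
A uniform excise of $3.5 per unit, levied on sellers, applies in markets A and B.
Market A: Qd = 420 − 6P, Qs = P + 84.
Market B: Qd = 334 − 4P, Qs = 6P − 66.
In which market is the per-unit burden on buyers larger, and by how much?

Market B, by $1.6.

Market A: pre-tax P* = $48, Q* = 132; post-tax Q = 129; per-unit burden on buyers = $0.5.
Market B: pre-tax P* = $40, Q* = 174; post-tax Q = 165.6; per-unit burden on buyers = $2.1.
Difference: $0.5 vs $2.1 → market B is larger by $1.6.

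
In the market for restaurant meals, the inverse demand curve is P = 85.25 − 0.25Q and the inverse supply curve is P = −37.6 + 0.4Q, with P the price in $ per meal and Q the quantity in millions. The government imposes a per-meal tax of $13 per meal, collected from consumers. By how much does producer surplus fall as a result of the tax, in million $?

Rewrite in direct form: Qd = 341 − 4P and Qs = 2.5P + 94.
Without the tax, 341 − 4P = 2.5P + 94 gives 6.5P = 247, so P* = $38 and Q* = 189.
With the tax collected from consumers, demand (in seller-price terms) shifts: Qd = 341 − 4(P + 13).
New equilibrium: consumers pay $43, suppliers receive $30, Q = 169. (Wedge: Pb − Ps = 13.)
ΔPS is the trapezoid between Q = 169 and Q = 189 of height $8: ½ · (189 + 169) · 8 = $1432.

Producer surplus falls by $1432 million.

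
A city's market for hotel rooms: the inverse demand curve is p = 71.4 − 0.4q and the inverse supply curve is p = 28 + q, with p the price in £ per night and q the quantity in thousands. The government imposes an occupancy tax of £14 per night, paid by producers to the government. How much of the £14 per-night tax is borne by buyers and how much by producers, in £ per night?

Inverting to q(p) form: qd = 178.5 − 2.5p; qs = p − 28.
Without the tax, 178.5 − 2.5p = p − 28 gives 3.5p = 206.5, so p* = £59 and q* = 31.
With the tax collected from producers, supply shifts: qs = (p − 14) − 28.
Solving gives q = 21 with buyers paying £63 and producers receiving £49 (the £14 wedge).
Burden on buyers: £4; on producers: £10. (They sum to £14.)
The less price-elastic side of the market bears the larger share of a per-unit tax.

Buyers bear £4 per night; producers bear £10 per night.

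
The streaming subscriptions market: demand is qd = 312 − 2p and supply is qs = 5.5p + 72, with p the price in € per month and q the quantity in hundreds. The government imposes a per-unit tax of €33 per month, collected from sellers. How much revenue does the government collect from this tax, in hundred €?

Before the tax: set 312 − 2p = 5.5p + 72 → p* = €32, q* = 248.
With the tax collected from sellers, supply shifts: qs = 5.5(p − 33) + 72.
Solving gives q = 199.6 with consumers paying €56.2 and sellers receiving €23.2 (the €33 wedge).
Revenue = t · Q = 33 · 199.6 = €6586.8.

Tax revenue = €6586.8 hundred.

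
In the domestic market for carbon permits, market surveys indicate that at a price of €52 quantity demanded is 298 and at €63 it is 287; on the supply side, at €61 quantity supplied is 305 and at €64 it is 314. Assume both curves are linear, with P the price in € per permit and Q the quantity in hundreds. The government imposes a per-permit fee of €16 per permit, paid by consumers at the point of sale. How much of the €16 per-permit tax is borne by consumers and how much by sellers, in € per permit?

Consumers bear €12 per permit; sellers bear €4 per permit.

Demand slope: (287 − 298)/(63 − 52) = -1, so Qd = 350 − P.
Supply slope: (314 − 305)/(64 − 61) = 3, so Qs = 3P + 122.
Without the tax, 350 − P = 3P + 122 gives 4P = 228, so P* = €57 and Q* = 293.
With the tax collected from consumers, demand (in seller-price terms) shifts: Qd = 350 − (P + 16).
New equilibrium: consumers pay €69, sellers receive €53, Q = 281. (Wedge: Pb − Ps = 16.)
Burden on consumers: €12; on sellers: €4. (They sum to €16.)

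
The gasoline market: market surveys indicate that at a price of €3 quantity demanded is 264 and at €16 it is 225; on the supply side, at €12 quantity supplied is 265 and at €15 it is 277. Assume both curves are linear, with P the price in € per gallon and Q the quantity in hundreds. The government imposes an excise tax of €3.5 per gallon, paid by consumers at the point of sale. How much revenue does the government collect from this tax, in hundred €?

Tax revenue = €850.5 hundred.

Demand slope: (225 − 264)/(16 − 3) = -3, so Qd = 273 − 3P.
Supply slope: (277 − 265)/(15 − 12) = 4, so Qs = 4P + 217.
Without the tax, 273 − 3P = 4P + 217 gives 7P = 56, so P* = €8 and Q* = 249.
With the tax collected from consumers, demand (in seller-price terms) shifts: Qd = 273 − 3(P + 3.5).
Solving gives Q = 243 with consumers paying €10 and sellers receiving €6.5 (the €3.5 wedge).
Revenue = t · Q = 3.5 · 243 = €850.5.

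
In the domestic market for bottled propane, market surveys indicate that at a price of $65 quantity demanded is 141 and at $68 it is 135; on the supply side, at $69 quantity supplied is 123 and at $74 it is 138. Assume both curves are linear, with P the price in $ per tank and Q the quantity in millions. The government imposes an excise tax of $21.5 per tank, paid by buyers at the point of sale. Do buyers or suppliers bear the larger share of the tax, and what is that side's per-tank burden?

Demand slope: (135 − 141)/(68 − 65) = -2, so Qd = 271 − 2P.
Supply slope: (138 − 123)/(74 − 69) = 3, so Qs = 3P − 84.
Before the tax: set 271 − 2P = 3P − 84 → P* = $71, Q* = 129.
With the tax collected from buyers, demand (in seller-price terms) shifts: Qd = 271 − 2(P + 21.5).
New equilibrium: buyers pay $83.9, suppliers receive $62.4, Q = 103.2. (Wedge: Pb − Ps = 21.5.)
Per-tank burden: buyers $12.9, suppliers $8.6.
Buyers take the larger share because demand is less price-elastic here (demand slope 2 vs supply slope 3).
The less price-elastic side of the market bears the larger share of a per-unit tax.

Buyers bear the larger share: $12.9 per tank.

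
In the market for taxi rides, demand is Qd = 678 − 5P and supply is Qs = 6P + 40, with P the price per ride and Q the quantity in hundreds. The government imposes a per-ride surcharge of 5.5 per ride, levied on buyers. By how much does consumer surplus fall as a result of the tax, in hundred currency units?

Without the tax, 678 − 5P = 6P + 40 gives 11P = 638, so P* = 58 and Q* = 388.
With the tax collected from buyers, demand (in seller-price terms) shifts: Qd = 678 − 5(P + 5.5).
New equilibrium: buyers pay 61, suppliers receive 55.5, Q = 373. (Wedge: Pb − Ps = 5.5.)
ΔCS is the trapezoid between Q = 373 and Q = 388 of height 3: ½ · (388 + 373) · 3 = 1141.5.

Consumer surplus falls by 1141.5 hundred.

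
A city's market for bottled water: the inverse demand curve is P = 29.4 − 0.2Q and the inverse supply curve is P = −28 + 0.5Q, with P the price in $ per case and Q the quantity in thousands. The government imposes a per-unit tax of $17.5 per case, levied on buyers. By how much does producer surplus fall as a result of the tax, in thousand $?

Inverting to Q(P) form: Qd = 147 − 5P; Qs = 2P + 56.
Before the tax: set 147 − 5P = 2P + 56 → P* = $13, Q* = 82.
With the tax collected from buyers, demand (in seller-price terms) shifts: Qd = 147 − 5(P + 17.5).
Solving gives Q = 57 with buyers paying $18 and suppliers receiving $0.5 (the $17.5 wedge).
ΔPS is the trapezoid between Q = 57 and Q = 82 of height $12.5: ½ · (82 + 57) · 12.5 = $868.75.

Producer surplus falls by $868.75 thousand.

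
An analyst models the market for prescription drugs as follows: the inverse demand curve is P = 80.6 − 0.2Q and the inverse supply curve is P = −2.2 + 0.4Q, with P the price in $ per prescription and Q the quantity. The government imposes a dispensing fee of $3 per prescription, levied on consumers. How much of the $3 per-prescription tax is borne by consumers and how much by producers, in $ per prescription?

Consumers bear $1 per prescription; producers bear $2 per prescription.

Inverting to Q(P) form: Qd = 403 − 5P; Qs = 2.5P + 5.5.
Before the tax: set 403 − 5P = 2.5P + 5.5 → P* = $53, Q* = 138.
With the tax collected from consumers, demand (in seller-price terms) shifts: Qd = 403 − 5(P + 3).
Solving gives Q = 133 with consumers paying $54 and producers receiving $51 (the $3 wedge).
Burden on consumers: $1; on producers: $2. (They sum to $3.)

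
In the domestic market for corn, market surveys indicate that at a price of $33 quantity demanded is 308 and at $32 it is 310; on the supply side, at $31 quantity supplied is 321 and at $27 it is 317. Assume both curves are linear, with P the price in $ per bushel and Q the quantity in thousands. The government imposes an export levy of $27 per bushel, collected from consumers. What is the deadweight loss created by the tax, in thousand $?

Deadweight loss = $243 thousand.

Demand slope: (310 − 308)/(32 − 33) = -2, so Qd = 374 − 2P.
Supply slope: (317 − 321)/(27 − 31) = 1, so Qs = P + 290.
Before the tax: set 374 − 2P = P + 290 → P* = $28, Q* = 318.
With the tax collected from consumers, demand (in seller-price terms) shifts: Qd = 374 − 2(P + 27).
New equilibrium: consumers pay $37, sellers receive $10, Q = 300. (Wedge: Pb − Ps = 27.)
Quantity falls by |ΔQ| = |318 − 300| = 18.
DWL = ½ · t · |ΔQ| = ½ · 27 · 18 = $243.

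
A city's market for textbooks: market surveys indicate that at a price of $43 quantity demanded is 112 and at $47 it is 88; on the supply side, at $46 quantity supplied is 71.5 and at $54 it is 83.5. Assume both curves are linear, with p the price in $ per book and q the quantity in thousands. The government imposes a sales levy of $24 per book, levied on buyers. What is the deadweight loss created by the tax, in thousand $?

Demand slope: (88 − 112)/(47 − 43) = -6, so qd = 370 − 6p.
Supply slope: (83.5 − 71.5)/(54 − 46) = 1.5, so qs = 1.5p + 2.5.
Without the tax, 370 − 6p = 1.5p + 2.5 gives 7.5p = 367.5, so p* = $49 and q* = 76.
With the tax collected from buyers, demand (in seller-price terms) shifts: qd = 370 − 6(p + 24).
New equilibrium: buyers pay $53.8, suppliers receive $29.8, q = 47.2. (Wedge: pb − ps = 24.)
Quantity falls by |ΔQ| = |76 − 47.2| = 28.8.
DWL = ½ · t · |ΔQ| = ½ · 24 · 28.8 = $345.6.

Deadweight loss = $345.6 thousand.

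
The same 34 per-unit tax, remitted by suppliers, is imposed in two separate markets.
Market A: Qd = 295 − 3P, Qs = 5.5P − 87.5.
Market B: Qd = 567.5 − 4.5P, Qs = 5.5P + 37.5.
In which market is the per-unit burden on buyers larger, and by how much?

Market A: pre-tax P* = 45, Q* = 160; post-tax Q = 94; per-unit burden on buyers = 22.
Market B: pre-tax P* = 53, Q* = 329; post-tax Q = 244.85; per-unit burden on buyers = 18.7.
Difference: 22 vs 18.7 → market A is larger by 3.3.

Market A, by 3.3.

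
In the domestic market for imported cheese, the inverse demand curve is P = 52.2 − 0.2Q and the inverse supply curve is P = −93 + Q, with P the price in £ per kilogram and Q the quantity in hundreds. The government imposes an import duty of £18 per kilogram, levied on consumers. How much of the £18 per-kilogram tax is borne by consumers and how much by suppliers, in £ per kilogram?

Consumers bear £3 per kilogram; suppliers bear £15 per kilogram.

Rewrite in direct form: Qd = 261 − 5P and Qs = P + 93.
Without the tax, 261 − 5P = P + 93 gives 6P = 168, so P* = £28 and Q* = 121.
With the tax collected from consumers, demand (in seller-price terms) shifts: Qd = 261 − 5(P + 18).
Solving gives Q = 106 with consumers paying £31 and suppliers receiving £13 (the £18 wedge).
Burden on consumers: £3; on suppliers: £15. (They sum to £18.)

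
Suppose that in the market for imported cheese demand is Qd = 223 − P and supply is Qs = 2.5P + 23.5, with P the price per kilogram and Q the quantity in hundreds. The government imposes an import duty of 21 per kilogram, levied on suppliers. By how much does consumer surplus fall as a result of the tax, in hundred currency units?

Consumer surplus falls by 2377.5 hundred.

Before the tax: set 223 − P = 2.5P + 23.5 → P* = 57, Q* = 166.
With the tax collected from suppliers, supply shifts: Qs = 2.5(P − 21) + 23.5.
New equilibrium: buyers pay 72, suppliers receive 51, Q = 151. (Wedge: Pb − Ps = 21.)
ΔCS is the trapezoid between Q = 151 and Q = 166 of height 15: ½ · (166 + 151) · 15 = 2377.5.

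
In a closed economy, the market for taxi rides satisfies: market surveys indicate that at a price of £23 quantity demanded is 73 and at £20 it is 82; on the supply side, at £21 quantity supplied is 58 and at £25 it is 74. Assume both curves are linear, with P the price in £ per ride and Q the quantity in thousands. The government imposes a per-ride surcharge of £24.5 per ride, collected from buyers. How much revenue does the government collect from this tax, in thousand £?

Tax revenue = £686 thousand.

Demand slope: (82 − 73)/(20 − 23) = -3, so Qd = 142 − 3P.
Supply slope: (74 − 58)/(25 − 21) = 4, so Qs = 4P − 26.
Without the tax, 142 − 3P = 4P − 26 gives 7P = 168, so P* = £24 and Q* = 70.
With the tax collected from buyers, demand (in seller-price terms) shifts: Qd = 142 − 3(P + 24.5).
New equilibrium: buyers pay £38, producers receive £13.5, Q = 28. (Wedge: Pb − Ps = 24.5.)
Revenue = t · Q = 24.5 · 28 = £686.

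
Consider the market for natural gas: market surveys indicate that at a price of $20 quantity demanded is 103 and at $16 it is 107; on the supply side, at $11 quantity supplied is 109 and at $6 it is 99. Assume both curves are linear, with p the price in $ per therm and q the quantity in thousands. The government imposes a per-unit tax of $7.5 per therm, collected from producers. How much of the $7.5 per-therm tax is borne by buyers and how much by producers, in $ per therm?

Buyers bear $5 per therm; producers bear $2.5 per therm.

Demand slope: (107 − 103)/(16 − 20) = -1, so qd = 123 − p.
Supply slope: (99 − 109)/(6 − 11) = 2, so qs = 2p + 87.
Before the tax: set 123 − p = 2p + 87 → p* = $12, q* = 111.
With the tax collected from producers, supply shifts: qs = 2(p − 7.5) + 87.
New equilibrium: buyers pay $17, producers receive $9.5, q = 106. (Wedge: pb − ps = 7.5.)
Burden on buyers: $5; on producers: $2.5. (They sum to $7.5.)
The less price-elastic side of the market bears the larger share of a per-unit tax.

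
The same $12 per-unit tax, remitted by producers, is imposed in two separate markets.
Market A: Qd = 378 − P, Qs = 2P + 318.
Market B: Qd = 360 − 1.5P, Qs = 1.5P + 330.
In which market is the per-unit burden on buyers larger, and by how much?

Market A, by $2.

Market A: pre-tax P* = $20, Q* = 358; post-tax Q = 350; per-unit burden on buyers = $8.
Market B: pre-tax P* = $10, Q* = 345; post-tax Q = 336; per-unit burden on buyers = $6.
Difference: $8 vs $6 → market A is larger by $2.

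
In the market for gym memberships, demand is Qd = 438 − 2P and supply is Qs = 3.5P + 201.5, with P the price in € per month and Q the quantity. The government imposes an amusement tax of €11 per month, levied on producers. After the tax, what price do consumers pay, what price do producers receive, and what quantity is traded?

Without the tax, 438 − 2P = 3.5P + 201.5 gives 5.5P = 236.5, so P* = €43 and Q* = 352.
With the tax collected from producers, supply shifts: Qs = 3.5(P − 11) + 201.5.
Solving gives Q = 338 with consumers paying €50 and producers receiving €39 (the €11 wedge).

Consumers pay €50; producers receive €39; quantity = 338.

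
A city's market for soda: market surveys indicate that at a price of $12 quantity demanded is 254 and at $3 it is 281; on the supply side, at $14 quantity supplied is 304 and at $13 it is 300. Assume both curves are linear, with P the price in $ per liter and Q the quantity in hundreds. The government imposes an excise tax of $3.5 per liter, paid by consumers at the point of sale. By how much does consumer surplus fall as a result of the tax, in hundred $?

Demand slope: (281 − 254)/(3 − 12) = -3, so Qd = 290 − 3P.
Supply slope: (300 − 304)/(13 − 14) = 4, so Qs = 4P + 248.
Without the tax, 290 − 3P = 4P + 248 gives 7P = 42, so P* = $6 and Q* = 272.
With the tax collected from consumers, demand (in seller-price terms) shifts: Qd = 290 − 3(P + 3.5).
New equilibrium: consumers pay $8, suppliers receive $4.5, Q = 266. (Wedge: Pb − Ps = 3.5.)
ΔCS is the trapezoid between Q = 266 and Q = 272 of height $2: ½ · (272 + 266) · 2 = $538.

Consumer surplus falls by $538 hundred.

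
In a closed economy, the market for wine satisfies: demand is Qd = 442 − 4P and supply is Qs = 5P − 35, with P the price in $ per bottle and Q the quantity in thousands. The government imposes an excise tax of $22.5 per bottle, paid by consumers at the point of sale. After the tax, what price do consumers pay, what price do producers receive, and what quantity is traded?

Without the tax, 442 − 4P = 5P − 35 gives 9P = 477, so P* = $53 and Q* = 230.
With the tax collected from consumers, demand (in seller-price terms) shifts: Qd = 442 − 4(P + 22.5).
Solving gives Q = 180 with consumers paying $65.5 and producers receiving $43 (the $22.5 wedge).
The less price-elastic side of the market bears the larger share of a per-unit tax.

Consumers pay $65.5; producers receive $43; quantity = 180.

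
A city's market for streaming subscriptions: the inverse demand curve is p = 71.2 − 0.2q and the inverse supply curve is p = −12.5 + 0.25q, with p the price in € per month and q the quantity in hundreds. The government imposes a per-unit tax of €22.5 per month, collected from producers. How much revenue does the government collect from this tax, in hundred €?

Tax revenue = €3060 hundred.

Inverting to q(p) form: qd = 356 − 5p; qs = 4p + 50.
Before the tax: set 356 − 5p = 4p + 50 → p* = €34, q* = 186.
With the tax collected from producers, supply shifts: qs = 4(p − 22.5) + 50.
New equilibrium: buyers pay €44, producers receive €21.5, q = 136. (Wedge: pb − ps = 22.5.)
Revenue = t · Q = 22.5 · 136 = €3060.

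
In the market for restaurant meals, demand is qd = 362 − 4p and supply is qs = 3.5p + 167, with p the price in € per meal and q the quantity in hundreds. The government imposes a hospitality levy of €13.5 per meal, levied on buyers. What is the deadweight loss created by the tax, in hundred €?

Deadweight loss = €170.1 hundred.

Without the tax, 362 − 4p = 3.5p + 167 gives 7.5p = 195, so p* = €26 and q* = 258.
With the tax collected from buyers, demand (in seller-price terms) shifts: qd = 362 − 4(p + 13.5).
New equilibrium: buyers pay €32.3, sellers receive €18.8, q = 232.8. (Wedge: pb − ps = 13.5.)
Quantity falls by |ΔQ| = |258 − 232.8| = 25.2.
DWL = ½ · t · |ΔQ| = ½ · 13.5 · 25.2 = €170.1.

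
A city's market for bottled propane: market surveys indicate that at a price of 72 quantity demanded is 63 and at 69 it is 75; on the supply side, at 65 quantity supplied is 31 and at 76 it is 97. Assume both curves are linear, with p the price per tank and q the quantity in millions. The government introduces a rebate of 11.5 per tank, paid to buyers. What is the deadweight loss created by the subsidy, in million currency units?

Demand slope: (75 − 63)/(69 − 72) = -4, so qd = 351 − 4p.
Supply slope: (97 − 31)/(76 − 65) = 6, so qs = 6p − 359.
Before the subsidy: set 351 − 4p = 6p − 359 → p* = 71, q* = 67.
With a per-unit subsidy paid to buyers, each effectively pays p − 11.5, so demand becomes qd = 351 − 4(p − 11.5).
Solving gives q = 94.6 with buyers paying 64.1 and sellers receiving 75.6 (the 11.5 wedge).
Quantity rises by |ΔQ| = |67 − 94.6| = 27.6.
DWL = ½ · t · |ΔQ| = ½ · 11.5 · 27.6 = 158.7.

Deadweight loss = 158.7 million.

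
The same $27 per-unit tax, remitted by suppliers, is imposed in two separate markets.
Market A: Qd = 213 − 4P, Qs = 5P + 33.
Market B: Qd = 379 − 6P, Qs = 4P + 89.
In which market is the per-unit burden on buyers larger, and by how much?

Market A, by $4.2.

Market A: pre-tax P* = $20, Q* = 133; post-tax Q = 73; per-unit burden on buyers = $15.
Market B: pre-tax P* = $29, Q* = 205; post-tax Q = 140.2; per-unit burden on buyers = $10.8.
Difference: $15 vs $10.8 → market A is larger by $4.2.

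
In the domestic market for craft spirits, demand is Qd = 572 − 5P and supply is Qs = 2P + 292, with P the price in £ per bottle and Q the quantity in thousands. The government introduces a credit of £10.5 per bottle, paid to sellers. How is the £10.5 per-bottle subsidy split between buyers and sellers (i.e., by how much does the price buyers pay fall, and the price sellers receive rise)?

Buyers gain £3 per bottle; sellers gain £7.5 per bottle.

Without the subsidy, 572 − 5P = 2P + 292 gives 7P = 280, so P* = £40 and Q* = 372.
With a per-unit subsidy paid to sellers, each receives P + 10.5 per unit sold, so supply becomes Qs = 2(P + 10.5) + 292.
Solving gives Q = 387 with buyers paying £37 and sellers receiving £47.5 (the £10.5 wedge).
Gain to buyers: £3; to sellers: £7.5. (They sum to £10.5.)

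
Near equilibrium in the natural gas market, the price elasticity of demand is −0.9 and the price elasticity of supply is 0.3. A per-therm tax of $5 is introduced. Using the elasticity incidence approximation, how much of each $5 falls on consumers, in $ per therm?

Incidence ratio: consumers' share ≈ εs / (εs + |εd|) = 0.3 / (0.3 + 0.9) = 0.25.
So consumers bear ≈ 0.25 × $5 = $1.25; sellers bear $3.75.

Consumers bear ≈ $1.25 per therm.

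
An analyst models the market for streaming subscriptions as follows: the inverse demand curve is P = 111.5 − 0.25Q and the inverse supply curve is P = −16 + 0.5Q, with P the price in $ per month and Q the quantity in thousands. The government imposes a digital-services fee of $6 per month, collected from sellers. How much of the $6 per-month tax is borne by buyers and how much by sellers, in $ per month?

Inverting to Q(P) form: Qd = 446 − 4P; Qs = 2P + 32.
Before the tax: set 446 − 4P = 2P + 32 → P* = $69, Q* = 170.
With the tax collected from sellers, supply shifts: Qs = 2(P − 6) + 32.
New equilibrium: buyers pay $71, sellers receive $65, Q = 162. (Wedge: Pb − Ps = 6.)
Burden on buyers: $2; on sellers: $4. (They sum to $6.)

Buyers bear $2 per month; sellers bear $4 per month.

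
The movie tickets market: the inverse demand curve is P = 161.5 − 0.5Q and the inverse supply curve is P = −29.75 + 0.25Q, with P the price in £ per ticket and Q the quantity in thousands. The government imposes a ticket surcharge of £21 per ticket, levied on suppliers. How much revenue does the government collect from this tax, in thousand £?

Inverting to Q(P) form: Qd = 323 − 2P; Qs = 4P + 119.
Without the tax, 323 − 2P = 4P + 119 gives 6P = 204, so P* = £34 and Q* = 255.
With the tax collected from suppliers, supply shifts: Qs = 4(P − 21) + 119.
Solving gives Q = 227 with buyers paying £48 and suppliers receiving £27 (the £21 wedge).
Revenue = t · Q = 21 · 227 = £4767.

Tax revenue = £4767 thousand.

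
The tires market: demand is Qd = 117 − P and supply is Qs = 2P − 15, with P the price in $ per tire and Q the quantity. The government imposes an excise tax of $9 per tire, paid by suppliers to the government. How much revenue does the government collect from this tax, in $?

Tax revenue = $603.

Without the tax, 117 − P = 2P − 15 gives 3P = 132, so P* = $44 and Q* = 73.
With the tax collected from suppliers, supply shifts: Qs = 2(P − 9) − 15.
New equilibrium: buyers pay $50, suppliers receive $41, Q = 67. (Wedge: Pb − Ps = 9.)
Revenue = t · Q = 9 · 67 = $603.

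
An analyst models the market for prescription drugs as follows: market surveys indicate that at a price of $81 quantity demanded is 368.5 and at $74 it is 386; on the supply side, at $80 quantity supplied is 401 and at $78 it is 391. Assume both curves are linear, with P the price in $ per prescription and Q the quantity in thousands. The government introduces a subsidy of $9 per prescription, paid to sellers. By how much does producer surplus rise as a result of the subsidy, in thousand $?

Producer surplus rises by $1165.5 thousand.

Demand slope: (386 − 368.5)/(74 − 81) = -2.5, so Qd = 571 − 2.5P.
Supply slope: (391 − 401)/(78 − 80) = 5, so Qs = 5P + 1.
Before the subsidy: set 571 − 2.5P = 5P + 1 → P* = $76, Q* = 381.
With a per-unit subsidy paid to sellers, each receives P + 9 per unit sold, so supply becomes Qs = 5(P + 9) + 1.
New equilibrium: consumers pay $70, sellers receive $79, Q = 396. (Wedge: Pb − Ps = −9.)
ΔPS is the trapezoid between Q = 396 and Q = 381 of height $3: ½ · (381 + 396) · 3 = $1165.5.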